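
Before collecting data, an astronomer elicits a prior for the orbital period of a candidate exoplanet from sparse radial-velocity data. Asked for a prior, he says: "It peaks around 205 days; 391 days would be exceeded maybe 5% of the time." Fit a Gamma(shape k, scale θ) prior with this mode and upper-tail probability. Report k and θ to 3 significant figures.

k ≈ 7.67, θ ≈ 30.8

Gamma(k,θ) with k>1 has mode (k−1)θ, so θ = 205/(k−1).
Need P(X < 391) = 0.95 with θ tied to k this way. Start at k = 2, θ = 205: P(X<391) ≈ 0.568.
Too low — raise k to concentrate. Iterating converges to k ≈ 7.67.
Then θ = 205/(7.67−1) ≈ 30.8.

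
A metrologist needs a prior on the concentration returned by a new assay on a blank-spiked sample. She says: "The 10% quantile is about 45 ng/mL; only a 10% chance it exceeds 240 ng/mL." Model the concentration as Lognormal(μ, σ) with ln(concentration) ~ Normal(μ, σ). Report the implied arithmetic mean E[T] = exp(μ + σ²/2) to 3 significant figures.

E[T] ≈ 129 ng/mL

If T ~ Lognormal(μ,σ) then ln T ~ Normal(μ,σ), so the p-quantile of ln T is μ + z_p·σ.
ln(45) = 3.807 and ln(240) = 5.481; z_{0.1} = -1.282, z_{0.9} = 1.282.
σ = (5.481 − 3.807)/(1.282 − (-1.282)) = 0.653.
μ = 3.807 − (-1.282)·0.653 = 4.644.
E[T] = exp(μ + σ²/2) = exp(4.644 + 0.2133) = 129 ng/mL.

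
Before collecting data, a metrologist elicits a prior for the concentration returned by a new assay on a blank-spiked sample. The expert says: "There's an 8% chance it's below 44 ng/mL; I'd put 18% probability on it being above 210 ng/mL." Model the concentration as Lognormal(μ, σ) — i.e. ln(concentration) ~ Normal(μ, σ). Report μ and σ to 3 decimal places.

μ ≈ 4.731, σ ≈ 0.674

If T ~ Lognormal(μ,σ) then ln T ~ Normal(μ,σ), so the p-quantile of ln T is μ + z_p·σ.
ln(44) = 3.784 and ln(210) = 5.347; z_{0.08} = -1.405, z_{0.82} = 0.9154.
σ = (5.347 − 3.784)/(0.9154 − (-1.405)) = 0.674.
μ = 3.784 − (-1.405)·0.674 = 4.731.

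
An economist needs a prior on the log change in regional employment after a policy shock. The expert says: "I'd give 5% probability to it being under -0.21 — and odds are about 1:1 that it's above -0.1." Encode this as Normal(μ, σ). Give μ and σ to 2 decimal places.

μ = -0.10, σ = 0.07

The p-quantile of Normal(μ,σ) is μ + z_p·σ, with z_{0.05} = -1.645 and z_{0.5} = 0.
Eliminate σ: μ = (z₂·x₁ − z₁·x₂)/(z₂ − z₁) = (0·-0.21 − (-1.645)·-0.1)/1.645 = -0.10.
Then σ = (x₂ − x₁)/(z₂ − z₁) = (-0.1 − -0.21)/1.645 = 0.07.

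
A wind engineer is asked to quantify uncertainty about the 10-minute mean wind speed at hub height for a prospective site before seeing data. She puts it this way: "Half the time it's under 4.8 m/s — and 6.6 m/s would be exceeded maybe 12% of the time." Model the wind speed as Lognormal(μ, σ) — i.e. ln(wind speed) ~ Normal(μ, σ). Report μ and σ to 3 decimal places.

If T ~ Lognormal(μ,σ) then ln T ~ Normal(μ,σ), so the p-quantile of ln T is μ + z_p·σ.
ln(4.8) = 1.569 and ln(6.6) = 1.887; z_{0.5} = 0, z_{0.88} = 1.175.
σ = (1.887 − 1.569)/(1.175 − (0)) = 0.271.
μ = 1.569 − (0)·0.271 = 1.569.

μ ≈ 1.569, σ ≈ 0.271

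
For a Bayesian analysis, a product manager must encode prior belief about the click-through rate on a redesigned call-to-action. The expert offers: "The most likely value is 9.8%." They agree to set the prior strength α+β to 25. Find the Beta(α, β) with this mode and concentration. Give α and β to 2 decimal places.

For α,β > 1 the Beta mode is (α−1)/(α+β−2). With α+β = 25, the mode is (α−1)/23.
Set (α−1)/23 = 0.098 → α = 1 + 0.098·23 = 3.25.
β = 25 − α = 21.75.

α = 3.25, β = 21.75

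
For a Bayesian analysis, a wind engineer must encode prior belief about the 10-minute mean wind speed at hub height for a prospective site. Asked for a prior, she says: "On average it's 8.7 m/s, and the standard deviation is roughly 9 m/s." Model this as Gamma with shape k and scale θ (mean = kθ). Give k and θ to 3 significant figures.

k ≈ 0.934, θ ≈ 9.31

For Gamma(k, scale θ): mean = kθ, variance = kθ², so CV = 1/√k.
CV = SD/mean = 9/8.7 = 1.034, hence k = 1/CV² = 0.934.
Then θ = mean/k = 8.7/0.934 = 9.31.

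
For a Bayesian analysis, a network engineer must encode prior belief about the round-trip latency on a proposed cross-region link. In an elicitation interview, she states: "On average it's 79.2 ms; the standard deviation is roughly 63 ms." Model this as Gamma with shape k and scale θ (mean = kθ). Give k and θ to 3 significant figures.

k ≈ 1.58, θ ≈ 50.1

For Gamma(k, scale θ): mean = kθ, variance = kθ², so CV = 1/√k.
CV = SD/mean = 63/79.2 = 0.7955, hence k = 1/CV² = 1.58.
Then θ = mean/k = 79.2/1.58 = 50.1.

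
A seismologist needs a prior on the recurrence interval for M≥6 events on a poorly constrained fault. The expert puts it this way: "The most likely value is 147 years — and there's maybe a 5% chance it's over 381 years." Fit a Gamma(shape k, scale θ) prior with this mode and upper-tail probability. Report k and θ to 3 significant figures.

k ≈ 3.98, θ ≈ 49.3

Gamma(k,θ) with k>1 has mode (k−1)θ, so θ = 147/(k−1).
Need P(X < 381) = 0.95 with θ tied to k this way. Start at k = 2, θ = 147: P(X<381) ≈ 0.731.
Too low — raise k to concentrate. Iterating converges to k ≈ 3.98.
Then θ = 147/(3.98−1) ≈ 49.3.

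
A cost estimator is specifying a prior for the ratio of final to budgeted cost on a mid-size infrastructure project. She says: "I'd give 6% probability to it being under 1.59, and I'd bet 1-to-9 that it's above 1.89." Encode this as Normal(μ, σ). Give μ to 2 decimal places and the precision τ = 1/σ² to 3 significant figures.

For Normal(μ,σ), the p-quantile is μ + z_p·σ. Here z_{0.06} = -1.555, z_{0.9} = 1.282.
So 1.59 = μ − 1.555σ and 1.89 = μ + 1.282σ.
Subtracting: σ = (1.89 − 1.59)/(1.282 − (-1.555)) = 0.11.
Then μ = 1.59 − (-1.555)·0.11 = 1.75.
Precision τ = 1/σ² = 1/0.1058² = 89.4.

μ = 1.75, τ = 89.4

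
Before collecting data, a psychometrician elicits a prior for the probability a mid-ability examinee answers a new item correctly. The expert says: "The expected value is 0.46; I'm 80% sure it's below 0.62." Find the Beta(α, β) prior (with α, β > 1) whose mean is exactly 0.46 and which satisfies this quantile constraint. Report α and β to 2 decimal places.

With mean 0.46 fixed, write α = 0.46s, β = 0.54s where s = α+β.
Need P(θ < 0.62) = 0.8 under Beta(0.46s, 0.54s). Normal approximation: (q−m)/√(m(1−m)/s) ≈ z_{0.8} = 0.842, so s ≈ 0.46·0.54·(0.842)²/(0.62−0.46)² = 6.9.
At s = 6.9: P(θ<0.62) ≈ 0.799. Adjusting to match 0.8 gives s ≈ 6.90.
So α = 0.46·6.90 ≈ 3.18, β = 0.54·6.90 ≈ 3.73.

α ≈ 3.18, β ≈ 3.73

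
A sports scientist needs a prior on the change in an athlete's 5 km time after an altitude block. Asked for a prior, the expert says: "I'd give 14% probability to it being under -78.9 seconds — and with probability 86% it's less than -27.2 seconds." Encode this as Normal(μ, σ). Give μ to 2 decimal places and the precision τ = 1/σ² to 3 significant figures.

For Normal(μ,σ), the p-quantile is μ + z_p·σ. Here z_{0.14} = -1.08, z_{0.86} = 1.08.
So -78.9 = μ − 1.08σ and -27.2 = μ + 1.08σ.
Subtracting: σ = (-27.2 − -78.9)/(1.08 − (-1.08)) = 23.93.
Then μ = -78.9 − (-1.08)·23.93 = -53.05.
Precision τ = 1/σ² = 1/23.93² = 0.00175.

μ = -53.05, τ = 0.00175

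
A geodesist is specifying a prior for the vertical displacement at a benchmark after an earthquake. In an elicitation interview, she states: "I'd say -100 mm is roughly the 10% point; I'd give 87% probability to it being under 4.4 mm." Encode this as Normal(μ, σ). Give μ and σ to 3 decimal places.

For Normal(μ,σ), the p-quantile is μ + z_p·σ. Here z_{0.1} = -1.282, z_{0.87} = 1.126.
So -100 = μ − 1.282σ and 4.4 = μ + 1.126σ.
Subtracting: σ = (4.4 − -100)/(1.126 − (-1.282)) = 43.357.
Then μ = -100 − (-1.282)·43.357 = -44.436.

μ = -44.436, σ = 43.357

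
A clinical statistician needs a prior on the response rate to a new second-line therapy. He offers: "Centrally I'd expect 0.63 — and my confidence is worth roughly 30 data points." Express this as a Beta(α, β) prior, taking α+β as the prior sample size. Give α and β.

Under the effective-sample-size interpretation, Beta(α, β) has prior mean α/(α+β) and prior sample size α+β.
So α+β = 30 and α/(α+β) = 0.63, giving α = 0.63·30 = 18.9 and β = 30 − 18.9 = 11.1.

α = 18.9, β = 11.1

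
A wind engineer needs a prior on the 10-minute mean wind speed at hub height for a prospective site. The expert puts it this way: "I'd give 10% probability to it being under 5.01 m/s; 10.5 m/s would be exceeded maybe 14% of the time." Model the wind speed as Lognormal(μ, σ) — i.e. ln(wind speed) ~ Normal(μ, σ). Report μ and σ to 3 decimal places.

μ ≈ 2.013, σ ≈ 0.313

If T ~ Lognormal(μ,σ) then ln T ~ Normal(μ,σ), so the p-quantile of ln T is μ + z_p·σ.
ln(5.01) = 1.611 and ln(10.5) = 2.351; z_{0.1} = -1.282, z_{0.86} = 1.08.
σ = (2.351 − 1.611)/(1.08 − (-1.282)) = 0.313.
μ = 1.611 − (-1.282)·0.313 = 2.013.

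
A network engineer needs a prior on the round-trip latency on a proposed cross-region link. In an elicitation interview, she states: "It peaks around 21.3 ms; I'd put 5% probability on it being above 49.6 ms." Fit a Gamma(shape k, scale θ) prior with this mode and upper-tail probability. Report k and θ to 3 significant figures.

Gamma(k,θ) with k>1 has mode (k−1)θ, so θ = 21.3/(k−1).
Need P(X < 49.6) = 0.95 with θ tied to k this way. Start at k = 2, θ = 21.3: P(X<49.6) ≈ 0.676.
Too low — raise k to concentrate. Iterating converges to k ≈ 4.83.
Then θ = 21.3/(4.83−1) ≈ 5.56.

k ≈ 4.83, θ ≈ 5.56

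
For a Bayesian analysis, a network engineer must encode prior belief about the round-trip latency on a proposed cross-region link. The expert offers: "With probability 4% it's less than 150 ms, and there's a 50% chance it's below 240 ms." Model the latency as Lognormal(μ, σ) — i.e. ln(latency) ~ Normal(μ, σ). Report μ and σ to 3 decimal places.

If T ~ Lognormal(μ,σ) then ln T ~ Normal(μ,σ), so the p-quantile of ln T is μ + z_p·σ.
ln(150) = 5.011 and ln(240) = 5.481; z_{0.04} = -1.751, z_{0.5} = 0.
σ = (5.481 − 5.011)/(0 − (-1.751)) = 0.268.
μ = 5.011 − (-1.751)·0.268 = 5.481.

μ ≈ 5.481, σ ≈ 0.268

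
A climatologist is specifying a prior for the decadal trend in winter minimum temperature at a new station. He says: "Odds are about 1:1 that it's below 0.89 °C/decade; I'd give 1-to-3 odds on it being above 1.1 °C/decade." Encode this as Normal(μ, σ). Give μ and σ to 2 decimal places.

For Normal(μ,σ), the p-quantile is μ + z_p·σ. Here z_{0.5} = 0, z_{0.75} = 0.6745.
So 0.89 = μ + 0σ and 1.1 = μ + 0.6745σ.
Subtracting: σ = (1.1 − 0.89)/(0.6745 − (0)) = 0.31.
Then μ = 0.89 − (0)·0.31 = 0.89.

μ = 0.89, σ = 0.31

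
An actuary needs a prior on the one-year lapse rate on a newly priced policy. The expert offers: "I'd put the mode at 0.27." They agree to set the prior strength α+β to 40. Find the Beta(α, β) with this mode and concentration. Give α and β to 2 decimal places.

For α,β > 1 the Beta mode is (α−1)/(α+β−2). With α+β = 40, the mode is (α−1)/38.
Set (α−1)/38 = 0.27 → α = 1 + 0.27·38 = 11.26.
β = 40 − α = 28.74.

α = 11.26, β = 28.74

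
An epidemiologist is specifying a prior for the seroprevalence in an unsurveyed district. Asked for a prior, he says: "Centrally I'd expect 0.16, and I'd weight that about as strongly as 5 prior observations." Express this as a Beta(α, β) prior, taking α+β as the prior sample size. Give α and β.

α = 0.8, β = 4.2

Under the effective-sample-size interpretation, Beta(α, β) has prior mean α/(α+β) and prior sample size α+β.
So α+β = 5 and α/(α+β) = 0.16, giving α = 0.16·5 = 0.8 and β = 5 − 0.8 = 4.2.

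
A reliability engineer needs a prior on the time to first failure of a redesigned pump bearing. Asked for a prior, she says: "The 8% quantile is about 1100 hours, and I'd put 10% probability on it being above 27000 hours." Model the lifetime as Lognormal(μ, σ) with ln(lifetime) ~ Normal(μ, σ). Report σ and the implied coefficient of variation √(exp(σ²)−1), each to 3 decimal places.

If T ~ Lognormal(μ,σ) then ln T ~ Normal(μ,σ), so the p-quantile of ln T is μ + z_p·σ.
ln(1100) = 7.003 and ln(27000) = 10.2; z_{0.08} = -1.405, z_{0.9} = 1.282.
σ = (10.2 − 7.003)/(1.282 − (-1.405)) = 1.191.
μ = 7.003 − (-1.405)·1.191 = 8.677.
CV = √(exp(σ²)−1) = √(exp(1.4192)−1) = 1.770.

σ ≈ 1.191, CV ≈ 1.770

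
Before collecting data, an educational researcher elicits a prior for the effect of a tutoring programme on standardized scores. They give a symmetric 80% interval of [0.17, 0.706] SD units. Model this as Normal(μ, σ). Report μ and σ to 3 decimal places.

A symmetric 80% interval runs μ ± z·σ with z = 1.282.
Half-width = 0.268, so σ = 0.268/1.282 = 0.209.
μ is the interval midpoint, 0.438.

μ = 0.438, σ = 0.209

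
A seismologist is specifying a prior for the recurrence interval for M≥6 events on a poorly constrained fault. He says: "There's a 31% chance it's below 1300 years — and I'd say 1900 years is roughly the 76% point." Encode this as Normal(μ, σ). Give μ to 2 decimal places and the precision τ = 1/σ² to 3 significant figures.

μ = 1547.48, τ = 4.01e-06

For Normal(μ,σ), the p-quantile is μ + z_p·σ. Here z_{0.31} = -0.4959, z_{0.76} = 0.7063.
So 1300 = μ − 0.4959σ and 1900 = μ + 0.7063σ.
Subtracting: σ = (1900 − 1300)/(0.7063 − (-0.4959)) = 499.10.
Then μ = 1300 − (-0.4959)·499.10 = 1547.48.
Precision τ = 1/σ² = 1/499.1² = 4.01e-06.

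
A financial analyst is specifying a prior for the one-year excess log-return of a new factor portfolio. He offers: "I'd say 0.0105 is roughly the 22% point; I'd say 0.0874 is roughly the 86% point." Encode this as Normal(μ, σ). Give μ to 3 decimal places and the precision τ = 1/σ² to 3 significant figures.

μ = 0.043, τ = 580

For Normal(μ,σ), the p-quantile is μ + z_p·σ. Here z_{0.22} = -0.7722, z_{0.86} = 1.08.
So 0.0105 = μ − 0.7722σ and 0.0874 = μ + 1.08σ.
Subtracting: σ = (0.0874 − 0.0105)/(1.08 − (-0.7722)) = 0.042.
Then μ = 0.0105 − (-0.7722)·0.042 = 0.043.
Precision τ = 1/σ² = 1/0.04151² = 580.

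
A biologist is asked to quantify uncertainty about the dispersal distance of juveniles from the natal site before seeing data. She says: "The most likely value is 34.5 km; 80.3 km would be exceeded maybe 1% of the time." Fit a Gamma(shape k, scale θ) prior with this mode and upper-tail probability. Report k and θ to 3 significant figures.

k ≈ 7.68, θ ≈ 5.17

Gamma(k,θ) with k>1 has mode (k−1)θ, so θ = 34.5/(k−1).
Need P(X < 80.3) = 0.99 with θ tied to k this way. Start at k = 2, θ = 34.5: P(X<80.3) ≈ 0.675.
Too low — raise k to concentrate. Iterating converges to k ≈ 7.68.
Then θ = 34.5/(7.68−1) ≈ 5.17.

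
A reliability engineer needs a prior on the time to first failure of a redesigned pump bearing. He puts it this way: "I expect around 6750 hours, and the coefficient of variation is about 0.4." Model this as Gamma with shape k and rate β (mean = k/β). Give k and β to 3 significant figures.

For Gamma(k, rate β): mean = k/β, variance = k/β², so CV = 1/√k.
CV = 0.4, hence k = 1/CV² = 6.25.
Then β = k/mean = 6.25/6750 = 0.000926.

k ≈ 6.25, β ≈ 0.000926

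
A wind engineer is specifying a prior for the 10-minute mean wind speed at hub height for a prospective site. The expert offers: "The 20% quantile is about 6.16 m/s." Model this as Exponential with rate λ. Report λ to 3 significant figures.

P(T < 6.16) = 1 − e^(−λ·6.16) = 0.2, so λ = −ln(1−0.2)/6.16 = −ln(0.8)/6.16 = 0.0362.

λ ≈ 0.0362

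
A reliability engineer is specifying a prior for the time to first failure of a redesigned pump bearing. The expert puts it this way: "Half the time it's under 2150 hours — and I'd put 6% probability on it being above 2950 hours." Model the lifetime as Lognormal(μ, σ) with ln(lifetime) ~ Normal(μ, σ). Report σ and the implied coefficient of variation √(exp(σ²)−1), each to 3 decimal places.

If T ~ Lognormal(μ,σ) then ln T ~ Normal(μ,σ), so the p-quantile of ln T is μ + z_p·σ.
ln(2150) = 7.673 and ln(2950) = 7.99; z_{0.5} = 0, z_{0.94} = 1.555.
σ = (7.99 − 7.673)/(1.555 − (0)) = 0.203.
μ = 7.673 − (0)·0.203 = 7.673.
CV = √(exp(σ²)−1) = √(exp(0.0414)−1) = 0.206.

σ ≈ 0.203, CV ≈ 0.206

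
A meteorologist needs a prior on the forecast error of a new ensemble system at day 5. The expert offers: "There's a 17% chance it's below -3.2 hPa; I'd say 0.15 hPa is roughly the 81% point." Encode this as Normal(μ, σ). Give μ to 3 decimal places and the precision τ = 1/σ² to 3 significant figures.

For Normal(μ,σ), the p-quantile is μ + z_p·σ. Here z_{0.17} = -0.9542, z_{0.81} = 0.8779.
So -3.2 = μ − 0.9542σ and 0.15 = μ + 0.8779σ.
Subtracting: σ = (0.15 − -3.2)/(0.8779 − (-0.9542)) = 1.829.
Then μ = -3.2 − (-0.9542)·1.829 = -1.455.
Precision τ = 1/σ² = 1/1.829² = 0.299.

μ = -1.455, τ = 0.299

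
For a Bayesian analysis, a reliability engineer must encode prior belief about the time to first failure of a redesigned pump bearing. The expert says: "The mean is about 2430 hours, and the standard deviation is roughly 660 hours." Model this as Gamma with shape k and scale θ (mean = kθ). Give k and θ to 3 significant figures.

k ≈ 13.6, θ ≈ 179

For Gamma(k, scale θ): mean = kθ, variance = kθ², so CV = 1/√k.
CV = SD/mean = 660/2430 = 0.2716, hence k = 1/CV² = 13.6.
Then θ = mean/k = 2430/13.6 = 179.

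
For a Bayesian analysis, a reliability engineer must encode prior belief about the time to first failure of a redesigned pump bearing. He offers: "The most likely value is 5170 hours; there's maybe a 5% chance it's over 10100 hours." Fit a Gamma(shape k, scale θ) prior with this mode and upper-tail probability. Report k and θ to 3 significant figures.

Gamma(k,θ) with k>1 has mode (k−1)θ, so θ = 5170/(k−1).
Need P(X < 10100) = 0.95 with θ tied to k this way. Start at k = 2, θ = 5170: P(X<10100) ≈ 0.581.
Too low — raise k to concentrate. Iterating converges to k ≈ 7.19.
Then θ = 5170/(7.19−1) ≈ 835.

k ≈ 7.19, θ ≈ 835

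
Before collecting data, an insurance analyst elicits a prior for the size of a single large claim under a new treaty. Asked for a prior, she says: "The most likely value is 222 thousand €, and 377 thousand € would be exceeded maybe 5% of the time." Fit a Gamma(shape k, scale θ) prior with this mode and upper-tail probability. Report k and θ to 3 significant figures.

Gamma(k,θ) with k>1 has mode (k−1)θ, so θ = 222/(k−1).
Need P(X < 377) = 0.95 with θ tied to k this way. Start at k = 2, θ = 222: P(X<377) ≈ 0.506.
Too low — raise k to concentrate. Iterating converges to k ≈ 11.
Then θ = 222/(11−1) ≈ 22.3.

k ≈ 11, θ ≈ 22.3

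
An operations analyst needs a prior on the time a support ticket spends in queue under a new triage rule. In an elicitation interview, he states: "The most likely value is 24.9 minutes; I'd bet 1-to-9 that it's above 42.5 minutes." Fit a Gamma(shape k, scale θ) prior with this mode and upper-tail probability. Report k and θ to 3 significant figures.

Gamma(k,θ) with k>1 has mode (k−1)θ, so θ = 24.9/(k−1).
Need P(X < 42.5) = 0.9 with θ tied to k this way. Start at k = 2, θ = 24.9: P(X<42.5) ≈ 0.509.
Too low — raise k to concentrate. Iterating converges to k ≈ 7.63.
Then θ = 24.9/(7.63−1) ≈ 3.76.

k ≈ 7.63, θ ≈ 3.76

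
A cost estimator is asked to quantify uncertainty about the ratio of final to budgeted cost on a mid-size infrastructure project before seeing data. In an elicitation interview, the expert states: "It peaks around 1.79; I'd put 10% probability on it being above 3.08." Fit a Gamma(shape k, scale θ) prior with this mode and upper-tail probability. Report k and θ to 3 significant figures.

k ≈ 7.44, θ ≈ 0.278

Gamma(k,θ) with k>1 has mode (k−1)θ, so θ = 1.79/(k−1).
Need P(X < 3.08) = 0.9 with θ tied to k this way. Start at k = 2, θ = 1.79: P(X<3.08) ≈ 0.513.
Too low — raise k to concentrate. Iterating converges to k ≈ 7.44.
Then θ = 1.79/(7.44−1) ≈ 0.278.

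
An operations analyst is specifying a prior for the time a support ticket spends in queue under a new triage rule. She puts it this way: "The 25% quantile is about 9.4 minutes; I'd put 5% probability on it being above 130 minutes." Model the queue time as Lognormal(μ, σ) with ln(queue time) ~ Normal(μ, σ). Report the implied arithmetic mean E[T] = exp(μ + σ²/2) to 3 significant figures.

If T ~ Lognormal(μ,σ) then ln T ~ Normal(μ,σ), so the p-quantile of ln T is μ + z_p·σ.
ln(9.4) = 2.241 and ln(130) = 4.868; z_{0.25} = -0.6745, z_{0.95} = 1.645.
σ = (4.868 − 2.241)/(1.645 − (-0.6745)) = 1.133.
μ = 2.241 − (-0.6745)·1.133 = 3.005.
E[T] = exp(μ + σ²/2) = exp(3.005 + 0.6414) = 38.3 minutes.

E[T] ≈ 38.3 minutes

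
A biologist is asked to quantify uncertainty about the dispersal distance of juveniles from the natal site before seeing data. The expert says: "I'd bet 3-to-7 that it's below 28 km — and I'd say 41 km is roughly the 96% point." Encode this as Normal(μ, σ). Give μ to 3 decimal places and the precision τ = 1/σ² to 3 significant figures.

The p-quantile of Normal(μ,σ) is μ + z_p·σ, with z_{0.3} = -0.5244 and z_{0.96} = 1.751.
Eliminate σ: μ = (z₂·x₁ − z₁·x₂)/(z₂ − z₁) = (1.751·28 − (-0.5244)·41)/2.275 = 30.996.
Then σ = (x₂ − x₁)/(z₂ − z₁) = (41 − 28)/2.275 = 5.714.
Precision τ = 1/σ² = 1/5.714² = 0.0306.

μ = 30.996, τ = 0.0306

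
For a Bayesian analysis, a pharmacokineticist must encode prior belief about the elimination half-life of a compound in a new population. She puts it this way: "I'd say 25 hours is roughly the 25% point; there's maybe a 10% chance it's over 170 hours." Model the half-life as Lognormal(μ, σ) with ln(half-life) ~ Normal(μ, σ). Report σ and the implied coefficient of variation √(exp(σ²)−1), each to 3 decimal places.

If T ~ Lognormal(μ,σ) then ln T ~ Normal(μ,σ), so the p-quantile of ln T is μ + z_p·σ.
ln(25) = 3.219 and ln(170) = 5.136; z_{0.25} = -0.6745, z_{0.9} = 1.282.
σ = (5.136 − 3.219)/(1.282 − (-0.6745)) = 0.980.
μ = 3.219 − (-0.6745)·0.980 = 3.880.
CV = √(exp(σ²)−1) = √(exp(0.9604)−1) = 1.270.

σ ≈ 0.980, CV ≈ 1.270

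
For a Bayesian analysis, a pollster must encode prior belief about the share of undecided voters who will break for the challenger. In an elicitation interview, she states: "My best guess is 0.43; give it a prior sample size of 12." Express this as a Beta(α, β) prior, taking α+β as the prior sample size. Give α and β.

α = 5.16, β = 6.84

Under the effective-sample-size interpretation, Beta(α, β) has prior mean α/(α+β) and prior sample size α+β.
So α+β = 12 and α/(α+β) = 0.43, giving α = 0.43·12 = 5.16 and β = 12 − 5.16 = 6.84.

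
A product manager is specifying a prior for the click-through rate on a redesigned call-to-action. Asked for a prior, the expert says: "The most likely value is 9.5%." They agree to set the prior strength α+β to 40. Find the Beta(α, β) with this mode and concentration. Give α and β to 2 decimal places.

For α,β > 1 the Beta mode is (α−1)/(α+β−2). With α+β = 40, the mode is (α−1)/38.
Set (α−1)/38 = 0.095 → α = 1 + 0.095·38 = 4.61.
β = 40 − α = 35.39.

α = 4.61, β = 35.39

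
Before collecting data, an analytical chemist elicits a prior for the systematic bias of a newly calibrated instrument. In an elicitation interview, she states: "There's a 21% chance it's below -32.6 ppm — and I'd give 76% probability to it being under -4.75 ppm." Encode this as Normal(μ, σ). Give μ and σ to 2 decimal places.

For Normal(μ,σ), the p-quantile is μ + z_p·σ. Here z_{0.21} = -0.8064, z_{0.76} = 0.7063.
So -32.6 = μ − 0.8064σ and -4.75 = μ + 0.7063σ.
Subtracting: σ = (-4.75 − -32.6)/(0.7063 − (-0.8064)) = 18.41.
Then μ = -32.6 − (-0.8064)·18.41 = -17.75.

μ = -17.75, σ = 18.41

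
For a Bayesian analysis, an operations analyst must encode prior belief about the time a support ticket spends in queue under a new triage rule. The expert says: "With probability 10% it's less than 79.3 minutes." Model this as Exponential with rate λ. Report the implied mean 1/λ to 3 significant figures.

mean ≈ 753 minutes

P(T < 79.3) = 1 − e^(−λ·79.3) = 0.1, so λ = −ln(1−0.1)/79.3 = −ln(0.9)/79.3 = 0.00133.
Mean = 1/λ = 753 minutes.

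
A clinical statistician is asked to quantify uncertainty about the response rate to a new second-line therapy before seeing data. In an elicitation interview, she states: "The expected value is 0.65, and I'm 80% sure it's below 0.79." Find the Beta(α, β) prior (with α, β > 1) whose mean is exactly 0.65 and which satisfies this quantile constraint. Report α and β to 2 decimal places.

With mean 0.65 fixed, write α = 0.65s, β = 0.35s where s = α+β.
Need P(θ < 0.79) = 0.8 under Beta(0.65s, 0.35s). Normal approximation: (q−m)/√(m(1−m)/s) ≈ z_{0.8} = 0.842, so s ≈ 0.65·0.35·(0.842)²/(0.79−0.65)² = 8.2.
At s = 8.2: P(θ<0.79) ≈ 0.795. Adjusting to match 0.8 gives s ≈ 8.53.
So α = 0.65·8.53 ≈ 5.55, β = 0.35·8.53 ≈ 2.99.

α ≈ 5.55, β ≈ 2.99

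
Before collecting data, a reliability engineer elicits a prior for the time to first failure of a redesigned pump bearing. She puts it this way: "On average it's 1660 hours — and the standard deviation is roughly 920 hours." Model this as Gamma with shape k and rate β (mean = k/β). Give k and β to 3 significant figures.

k ≈ 3.26, β ≈ 0.00196

For Gamma(k, rate β): mean = k/β, variance = k/β², so CV = 1/√k.
CV = SD/mean = 920/1660 = 0.5542, hence k = 1/CV² = 3.26.
Then β = k/mean = 3.26/1660 = 0.00196.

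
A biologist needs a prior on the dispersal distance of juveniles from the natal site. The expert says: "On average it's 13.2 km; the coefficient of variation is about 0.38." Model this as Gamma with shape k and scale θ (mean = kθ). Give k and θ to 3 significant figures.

k ≈ 6.93, θ ≈ 1.91

For Gamma(k, scale θ): mean = kθ, variance = kθ², so CV = 1/√k.
CV = 0.38, hence k = 1/CV² = 6.93.
Then θ = mean/k = 13.2/6.93 = 1.91.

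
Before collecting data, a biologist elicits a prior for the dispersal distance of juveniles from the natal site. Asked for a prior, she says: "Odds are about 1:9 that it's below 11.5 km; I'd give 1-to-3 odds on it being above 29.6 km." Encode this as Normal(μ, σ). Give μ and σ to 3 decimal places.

μ = 23.359, σ = 9.253

The p-quantile of Normal(μ,σ) is μ + z_p·σ, with z_{0.1} = -1.282 and z_{0.75} = 0.6745.
Eliminate σ: μ = (z₂·x₁ − z₁·x₂)/(z₂ − z₁) = (0.6745·11.5 − (-1.282)·29.6)/1.956 = 23.359.
Then σ = (x₂ − x₁)/(z₂ − z₁) = (29.6 − 11.5)/1.956 = 9.253.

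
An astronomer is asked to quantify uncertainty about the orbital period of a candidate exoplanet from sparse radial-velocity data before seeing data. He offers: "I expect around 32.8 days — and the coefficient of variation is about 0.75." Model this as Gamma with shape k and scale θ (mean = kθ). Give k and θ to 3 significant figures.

For Gamma(k, scale θ): mean = kθ, variance = kθ², so CV = 1/√k.
CV = 0.75, hence k = 1/CV² = 1.78.
Then θ = mean/k = 32.8/1.78 = 18.4.

k ≈ 1.78, θ ≈ 18.4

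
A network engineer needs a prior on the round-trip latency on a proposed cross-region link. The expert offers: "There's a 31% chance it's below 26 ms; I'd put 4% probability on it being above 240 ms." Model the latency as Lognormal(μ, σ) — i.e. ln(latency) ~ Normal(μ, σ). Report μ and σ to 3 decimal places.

μ ≈ 3.749, σ ≈ 0.989

If T ~ Lognormal(μ,σ) then ln T ~ Normal(μ,σ), so the p-quantile of ln T is μ + z_p·σ.
ln(26) = 3.258 and ln(240) = 5.481; z_{0.31} = -0.4959, z_{0.96} = 1.751.
σ = (5.481 − 3.258)/(1.751 − (-0.4959)) = 0.989.
μ = 3.258 − (-0.4959)·0.989 = 3.749.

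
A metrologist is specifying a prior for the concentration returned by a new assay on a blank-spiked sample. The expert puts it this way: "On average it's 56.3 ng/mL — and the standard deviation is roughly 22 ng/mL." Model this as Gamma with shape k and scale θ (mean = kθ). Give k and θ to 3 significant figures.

k ≈ 6.55, θ ≈ 8.6

For Gamma(k, scale θ): mean = kθ, variance = kθ², so CV = 1/√k.
CV = SD/mean = 22/56.3 = 0.3908, hence k = 1/CV² = 6.55.
Then θ = mean/k = 56.3/6.55 = 8.6.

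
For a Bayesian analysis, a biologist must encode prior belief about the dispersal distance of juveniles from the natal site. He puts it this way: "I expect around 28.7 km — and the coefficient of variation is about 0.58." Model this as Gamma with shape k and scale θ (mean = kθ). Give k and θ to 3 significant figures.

For Gamma(k, scale θ): mean = kθ, variance = kθ², so CV = 1/√k.
CV = 0.58, hence k = 1/CV² = 2.97.
Then θ = mean/k = 28.7/2.97 = 9.65.

k ≈ 2.97, θ ≈ 9.65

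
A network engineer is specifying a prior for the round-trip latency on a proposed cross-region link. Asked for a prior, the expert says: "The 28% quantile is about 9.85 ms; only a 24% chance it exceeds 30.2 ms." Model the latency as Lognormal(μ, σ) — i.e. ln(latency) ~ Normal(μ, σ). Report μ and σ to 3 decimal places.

μ ≈ 2.794, σ ≈ 0.869

If T ~ Lognormal(μ,σ) then ln T ~ Normal(μ,σ), so the p-quantile of ln T is μ + z_p·σ.
ln(9.85) = 2.287 and ln(30.2) = 3.408; z_{0.28} = -0.5828, z_{0.76} = 0.7063.
σ = (3.408 − 2.287)/(0.7063 − (-0.5828)) = 0.869.
μ = 2.287 − (-0.5828)·0.869 = 2.794.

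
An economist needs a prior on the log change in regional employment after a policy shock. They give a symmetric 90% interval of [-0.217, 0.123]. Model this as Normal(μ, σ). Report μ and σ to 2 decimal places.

μ = -0.05, σ = 0.10

A symmetric 90% interval runs μ ± z·σ with z = 1.645.
Half-width = 0.17, so σ = 0.17/1.645 = 0.10.
μ is the interval midpoint, -0.05.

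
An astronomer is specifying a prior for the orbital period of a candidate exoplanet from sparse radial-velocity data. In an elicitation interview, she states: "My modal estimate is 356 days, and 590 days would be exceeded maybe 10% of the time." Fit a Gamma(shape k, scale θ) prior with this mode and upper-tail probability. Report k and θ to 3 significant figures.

Gamma(k,θ) with k>1 has mode (k−1)θ, so θ = 356/(k−1).
Need P(X < 590) = 0.9 with θ tied to k this way. Start at k = 2, θ = 356: P(X<590) ≈ 0.493.
Too low — raise k to concentrate. Iterating converges to k ≈ 8.4.
Then θ = 356/(8.4−1) ≈ 48.1.

k ≈ 8.4, θ ≈ 48.1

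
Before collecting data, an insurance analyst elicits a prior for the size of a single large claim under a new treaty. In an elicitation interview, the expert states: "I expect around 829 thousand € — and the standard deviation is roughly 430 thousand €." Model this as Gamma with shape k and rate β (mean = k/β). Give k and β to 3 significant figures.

For Gamma(k, rate β): mean = k/β, variance = k/β², so CV = 1/√k.
CV = SD/mean = 430/829 = 0.5187, hence k = 1/CV² = 3.72.
Then β = k/mean = 3.72/829 = 0.00448.

k ≈ 3.72, β ≈ 0.00448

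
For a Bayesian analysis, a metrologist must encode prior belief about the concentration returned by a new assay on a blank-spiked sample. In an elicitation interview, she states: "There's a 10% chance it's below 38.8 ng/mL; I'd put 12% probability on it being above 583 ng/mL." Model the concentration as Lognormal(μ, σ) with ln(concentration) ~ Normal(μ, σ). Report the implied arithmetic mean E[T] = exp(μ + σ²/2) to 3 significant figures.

If T ~ Lognormal(μ,σ) then ln T ~ Normal(μ,σ), so the p-quantile of ln T is μ + z_p·σ.
ln(38.8) = 3.658 and ln(583) = 6.368; z_{0.1} = -1.282, z_{0.88} = 1.175.
σ = (6.368 − 3.658)/(1.175 − (-1.282)) = 1.103.
μ = 3.658 − (-1.282)·1.103 = 5.072.
E[T] = exp(μ + σ²/2) = exp(5.072 + 0.6084) = 293 ng/mL.

E[T] ≈ 293 ng/mL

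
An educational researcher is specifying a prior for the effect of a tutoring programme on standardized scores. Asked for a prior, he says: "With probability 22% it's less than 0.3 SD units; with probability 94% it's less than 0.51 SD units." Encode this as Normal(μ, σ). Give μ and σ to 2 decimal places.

The p-quantile of Normal(μ,σ) is μ + z_p·σ, with z_{0.22} = -0.7722 and z_{0.94} = 1.555.
Eliminate σ: μ = (z₂·x₁ − z₁·x₂)/(z₂ − z₁) = (1.555·0.3 − (-0.7722)·0.51)/2.327 = 0.37.
Then σ = (x₂ − x₁)/(z₂ − z₁) = (0.51 − 0.3)/2.327 = 0.09.

μ = 0.37, σ = 0.09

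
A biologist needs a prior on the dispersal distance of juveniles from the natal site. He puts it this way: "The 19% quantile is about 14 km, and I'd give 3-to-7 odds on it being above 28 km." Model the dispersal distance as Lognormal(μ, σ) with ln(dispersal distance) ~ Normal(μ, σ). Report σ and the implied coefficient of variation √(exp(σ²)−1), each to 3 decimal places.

If T ~ Lognormal(μ,σ) then ln T ~ Normal(μ,σ), so the p-quantile of ln T is μ + z_p·σ.
ln(14) = 2.639 and ln(28) = 3.332; z_{0.19} = -0.8779, z_{0.7} = 0.5244.
σ = (3.332 − 2.639)/(0.5244 − (-0.8779)) = 0.494.
μ = 2.639 − (-0.8779)·0.494 = 3.073.
CV = √(exp(σ²)−1) = √(exp(0.2443)−1) = 0.526.

σ ≈ 0.494, CV ≈ 0.526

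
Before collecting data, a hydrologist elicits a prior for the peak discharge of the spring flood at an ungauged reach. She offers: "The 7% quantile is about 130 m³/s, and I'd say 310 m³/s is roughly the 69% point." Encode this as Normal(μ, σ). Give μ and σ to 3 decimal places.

The p-quantile of Normal(μ,σ) is μ + z_p·σ, with z_{0.07} = -1.476 and z_{0.69} = 0.4959.
Eliminate σ: μ = (z₂·x₁ − z₁·x₂)/(z₂ − z₁) = (0.4959·130 − (-1.476)·310)/1.972 = 264.732.
Then σ = (x₂ − x₁)/(z₂ − z₁) = (310 − 130)/1.972 = 91.294.

μ = 264.732, σ = 91.294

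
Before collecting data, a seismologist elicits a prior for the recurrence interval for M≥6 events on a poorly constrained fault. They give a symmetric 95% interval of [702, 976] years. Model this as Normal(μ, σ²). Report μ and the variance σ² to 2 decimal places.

A symmetric 95% interval runs μ ± z·σ with z = 1.96.
Half-width = 137, so σ = 137/1.96 = 69.899 and σ² = 4885.90.
μ is the interval midpoint, 839.00.

μ = 839.00, σ² = 4885.90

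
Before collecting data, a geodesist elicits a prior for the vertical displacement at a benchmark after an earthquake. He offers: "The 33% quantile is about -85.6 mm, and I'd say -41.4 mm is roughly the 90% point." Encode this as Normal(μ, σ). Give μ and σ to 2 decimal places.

μ = -74.30, σ = 25.68

The p-quantile of Normal(μ,σ) is μ + z_p·σ, with z_{0.33} = -0.4399 and z_{0.9} = 1.282.
Eliminate σ: μ = (z₂·x₁ − z₁·x₂)/(z₂ − z₁) = (1.282·-85.6 − (-0.4399)·-41.4)/1.721 = -74.30.
Then σ = (x₂ − x₁)/(z₂ − z₁) = (-41.4 − -85.6)/1.721 = 25.68.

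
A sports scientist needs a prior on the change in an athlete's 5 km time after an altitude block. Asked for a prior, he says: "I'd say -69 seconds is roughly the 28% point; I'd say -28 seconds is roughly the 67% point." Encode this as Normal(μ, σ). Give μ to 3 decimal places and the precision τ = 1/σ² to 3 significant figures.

μ = -45.635, τ = 0.000622

The p-quantile of Normal(μ,σ) is μ + z_p·σ, with z_{0.28} = -0.5828 and z_{0.67} = 0.4399.
Eliminate σ: μ = (z₂·x₁ − z₁·x₂)/(z₂ − z₁) = (0.4399·-69 − (-0.5828)·-28)/1.023 = -45.635.
Then σ = (x₂ − x₁)/(z₂ − z₁) = (-28 − -69)/1.023 = 40.088.
Precision τ = 1/σ² = 1/40.09² = 0.000622.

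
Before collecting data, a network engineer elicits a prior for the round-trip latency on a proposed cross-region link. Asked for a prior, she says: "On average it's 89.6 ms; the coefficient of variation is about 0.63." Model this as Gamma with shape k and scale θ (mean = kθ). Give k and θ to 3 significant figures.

For Gamma(k, scale θ): mean = kθ, variance = kθ², so CV = 1/√k.
CV = 0.63, hence k = 1/CV² = 2.52.
Then θ = mean/k = 89.6/2.52 = 35.6.

k ≈ 2.52, θ ≈ 35.6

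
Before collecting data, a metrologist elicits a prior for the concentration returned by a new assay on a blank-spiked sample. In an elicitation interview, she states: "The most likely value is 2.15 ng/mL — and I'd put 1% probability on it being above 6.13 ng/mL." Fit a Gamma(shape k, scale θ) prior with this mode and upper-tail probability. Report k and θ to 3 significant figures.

Gamma(k,θ) with k>1 has mode (k−1)θ, so θ = 2.15/(k−1).
Need P(X < 6.13) = 0.99 with θ tied to k this way. Start at k = 2, θ = 2.15: P(X<6.13) ≈ 0.777.
Too low — raise k to concentrate. Iterating converges to k ≈ 5.15.
Then θ = 2.15/(5.15−1) ≈ 0.518.

k ≈ 5.15, θ ≈ 0.518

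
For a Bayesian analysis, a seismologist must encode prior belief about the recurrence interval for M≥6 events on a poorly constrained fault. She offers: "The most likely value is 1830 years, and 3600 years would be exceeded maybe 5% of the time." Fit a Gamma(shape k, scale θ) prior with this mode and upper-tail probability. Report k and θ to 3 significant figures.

k ≈ 7.06, θ ≈ 302

Gamma(k,θ) with k>1 has mode (k−1)θ, so θ = 1830/(k−1).
Need P(X < 3600) = 0.95 with θ tied to k this way. Start at k = 2, θ = 1830: P(X<3600) ≈ 0.585.
Too low — raise k to concentrate. Iterating converges to k ≈ 7.06.
Then θ = 1830/(7.06−1) ≈ 302.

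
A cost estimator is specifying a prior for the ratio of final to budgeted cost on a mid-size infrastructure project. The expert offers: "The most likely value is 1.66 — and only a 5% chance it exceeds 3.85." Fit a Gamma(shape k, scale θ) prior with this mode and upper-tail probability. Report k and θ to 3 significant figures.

k ≈ 4.87, θ ≈ 0.429

Gamma(k,θ) with k>1 has mode (k−1)θ, so θ = 1.66/(k−1).
Need P(X < 3.85) = 0.95 with θ tied to k this way. Start at k = 2, θ = 1.66: P(X<3.85) ≈ 0.674.
Too low — raise k to concentrate. Iterating converges to k ≈ 4.87.
Then θ = 1.66/(4.87−1) ≈ 0.429.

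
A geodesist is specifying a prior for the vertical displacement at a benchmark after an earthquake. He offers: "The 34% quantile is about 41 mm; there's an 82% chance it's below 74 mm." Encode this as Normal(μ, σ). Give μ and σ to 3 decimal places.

For Normal(μ,σ), the p-quantile is μ + z_p·σ. Here z_{0.34} = -0.4125, z_{0.82} = 0.9154.
So 41 = μ − 0.4125σ and 74 = μ + 0.9154σ.
Subtracting: σ = (74 − 41)/(0.9154 − (-0.4125)) = 24.853.
Then μ = 41 − (-0.4125)·24.853 = 51.251.

μ = 51.251, σ = 24.853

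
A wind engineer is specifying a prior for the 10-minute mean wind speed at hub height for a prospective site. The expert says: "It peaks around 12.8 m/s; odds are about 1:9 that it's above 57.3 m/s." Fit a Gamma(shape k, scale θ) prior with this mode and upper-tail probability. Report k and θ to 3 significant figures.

Gamma(k,θ) with k>1 has mode (k−1)θ, so θ = 12.8/(k−1).
Need P(X < 57.3) = 0.9 with θ tied to k this way. Start at k = 2, θ = 12.8: P(X<57.3) ≈ 0.938.
Too high — lower k to spread out. Iterating converges to k ≈ 1.8.
Then θ = 12.8/(1.8−1) ≈ 15.9.

k ≈ 1.8, θ ≈ 15.9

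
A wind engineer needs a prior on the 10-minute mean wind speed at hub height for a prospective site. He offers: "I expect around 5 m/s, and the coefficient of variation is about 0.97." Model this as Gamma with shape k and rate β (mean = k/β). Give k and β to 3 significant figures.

k ≈ 1.06, β ≈ 0.213

For Gamma(k, rate β): mean = k/β, variance = k/β², so CV = 1/√k.
CV = 0.97, hence k = 1/CV² = 1.06.
Then β = k/mean = 1.06/5 = 0.213.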